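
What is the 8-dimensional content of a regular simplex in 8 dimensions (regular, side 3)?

For a regular n-simplex with edge a, V = (a^n / n!)·√((n+1)/2^n). With a=3, n=8: V ≈ 0.0305106.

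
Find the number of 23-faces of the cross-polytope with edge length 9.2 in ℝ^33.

An n-cross-polytope has 2^(k+1)·C(n,k+1) k-faces. Here 2^24·C(33,24) = 16777216·38567100 = 647048567193600.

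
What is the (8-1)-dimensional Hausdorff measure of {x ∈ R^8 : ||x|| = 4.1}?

The surface area of an n-ball is 2π^(n/2) r^(n-1) / Γ(n/2). For n=8, r=4.1: 632361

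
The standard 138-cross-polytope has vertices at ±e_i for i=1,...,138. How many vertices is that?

The vertices are ±e_1, ..., ±e_138, so there are 2·138 = 276.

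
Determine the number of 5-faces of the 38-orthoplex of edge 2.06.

Each 5-face is the convex hull of 6 vertices, one chosen as ±e_i from each of 6 distinct axes: 2^6·C(38,6) = 176683584.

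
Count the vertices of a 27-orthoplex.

Number of vertices = 2n = 54.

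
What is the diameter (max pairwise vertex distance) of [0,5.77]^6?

The space diagonal of an n-cube of side s is s√n. Here 5.77·√6 ≈ 14.1336.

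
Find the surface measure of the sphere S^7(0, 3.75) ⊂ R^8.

The surface area of an n-ball is 2π^(n/2) r^(n-1) / Γ(n/2). For n=8, r=3.75: 338608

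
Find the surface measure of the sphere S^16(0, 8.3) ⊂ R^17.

|∂B_17(8.3)| ≈ 1.21579e+15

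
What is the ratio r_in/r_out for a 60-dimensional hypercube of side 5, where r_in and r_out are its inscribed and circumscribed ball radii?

Ratio = (s/2)/(s√60/2) = 60^(-1/2) ≈ 0.129099.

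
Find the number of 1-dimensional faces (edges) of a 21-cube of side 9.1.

Number of 1-faces = C(21,1)·2^(21-1) = 21·1048576 = 22020096.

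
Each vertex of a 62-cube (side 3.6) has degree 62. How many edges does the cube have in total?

Number of 1-faces = C(62,1)·2^(62-1) = 62·2305843009213693952 = 142962266571249025024.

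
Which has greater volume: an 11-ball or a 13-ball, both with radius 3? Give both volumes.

V_11(3) ≈ 333763. V_13(3) ≈ 1.45184e+06. The 13-ball is larger.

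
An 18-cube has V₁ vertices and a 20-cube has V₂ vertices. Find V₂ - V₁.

V₁ = 2^18 = 262144. V₂ = 2^20 = 1048576. V₂ - V₁ = 786432.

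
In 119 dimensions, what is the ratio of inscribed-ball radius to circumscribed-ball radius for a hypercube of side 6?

For an n-cube of any side s, the inradius is s/2 and the circumradius is s√n/2, so the ratio is 1/√119 ≈ 0.0916698.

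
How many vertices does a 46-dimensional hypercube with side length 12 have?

An n-cube has 2^n vertices; for n = 46 that is 2^46 = 70368744177664.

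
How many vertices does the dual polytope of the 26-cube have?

Number of vertices = 2n = 52.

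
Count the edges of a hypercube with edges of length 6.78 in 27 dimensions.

An n-cube has n·2^(n-1) edges. With n = 27: 27·67108864 = 1811939328.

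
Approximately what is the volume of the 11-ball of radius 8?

V_11(8) = π^(11/2) · (8)^11 / Γ(11/2 + 1) = 549755813888·π^5/10395 ≈ 1.61843e+10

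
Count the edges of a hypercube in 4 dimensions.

Each of the 2^4 = 16 vertices has degree 4; total edges = 4·2^4/2 = 32.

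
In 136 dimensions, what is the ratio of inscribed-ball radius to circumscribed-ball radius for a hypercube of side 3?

Ratio = (s/2)/(s√136/2) = 136^(-1/2) ≈ 0.0857493.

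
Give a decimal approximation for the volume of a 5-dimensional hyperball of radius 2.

Volume = π^{5/2}·(2)^5/Γ(7/2) = 256·π^2/15 ≈ 168.441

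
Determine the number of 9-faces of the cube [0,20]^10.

An n-cube has C(n,k)·2^(n-k) k-faces. Here C(10,9)·2^1 = 10·2 = 20.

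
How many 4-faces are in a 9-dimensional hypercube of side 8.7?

An n-cube has C(n,k)·2^(n-k) k-faces. Here C(9,4)·2^5 = 126·32 = 4032.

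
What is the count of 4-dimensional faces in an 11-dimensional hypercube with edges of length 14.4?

Choose 4 of 11 axes to span the face (C(11,4) = 330 ways), then fix each of the remaining 7 coordinates at one of its two extreme values (2^7 = 128 ways): 330·128 = 42240.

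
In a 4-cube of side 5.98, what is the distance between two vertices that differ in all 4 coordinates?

||(5.98,5.98,...,5.98)|| = √(4)·5.98 = 11.96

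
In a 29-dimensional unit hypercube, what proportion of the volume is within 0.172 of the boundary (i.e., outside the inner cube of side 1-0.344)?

1 - (1 - 2·0.172)^29 = 1 - 0.656^29 ≈ 0.9999950998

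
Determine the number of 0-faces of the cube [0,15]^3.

f_0(3-cube) = (3 choose 0) · 2^3 = 8.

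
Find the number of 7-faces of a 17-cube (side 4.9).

f_7(17-cube) = (17 choose 7) · 2^10 = 19914752.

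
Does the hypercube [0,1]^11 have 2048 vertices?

True. The 11-cube has 2^11 = 2048 vertices.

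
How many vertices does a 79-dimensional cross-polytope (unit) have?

The 79-dimensional cross-polytope has 2n = 2·79 = 158 vertices.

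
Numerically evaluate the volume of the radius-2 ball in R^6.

V = 32·π^3/3 ≈ 330.734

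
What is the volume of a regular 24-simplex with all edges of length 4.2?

V = (4.2^24 / 24!) · √((24+1) / 2^24) ≈ 1.78602e-12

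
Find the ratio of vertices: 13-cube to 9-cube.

The 13-cube has 2^13 = 8192 vertices. The 9-cube has 2^9 = 512 vertices. Ratio: 8192/512 = 16.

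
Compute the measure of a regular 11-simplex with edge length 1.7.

V_11 = √(12) · 1.7^11 / (11! · 2^(11/2)) ≈ 6.57216e-07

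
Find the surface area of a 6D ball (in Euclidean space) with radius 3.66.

|∂B_6(3.66)| ≈ 20363.6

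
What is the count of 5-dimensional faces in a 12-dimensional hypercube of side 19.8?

An n-cube has C(n,k)·2^(n-k) k-faces. Here C(12,5)·2^7 = 792·128 = 101376.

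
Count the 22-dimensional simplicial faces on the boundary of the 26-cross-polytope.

f_22(26-orthoplex) = 2^23 · (26 choose 23) = 21810380800.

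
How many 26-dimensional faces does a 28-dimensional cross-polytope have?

An n-cross-polytope has 2^(k+1)·C(n,k+1) k-faces. Here 2^27·C(28,27) = 134217728·28 = 3758096384.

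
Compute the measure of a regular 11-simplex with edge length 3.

V = (3^11 / 11!) · √((11+1) / 2^11) ≈ 0.000339706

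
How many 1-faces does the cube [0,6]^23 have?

The 23-cube has n·2^(n-1) = 23·2^22 = 23·4194304 = 96468992 edges.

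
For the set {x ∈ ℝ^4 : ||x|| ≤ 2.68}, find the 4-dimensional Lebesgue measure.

The n-ball volume is π^(n/2)·r^n/Γ(n/2+1). With n=4, r=2.68: V ≈ 254.571.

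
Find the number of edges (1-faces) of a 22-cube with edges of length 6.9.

f_1(22-cube) = (22 choose 1) · 2^21 = 46137344.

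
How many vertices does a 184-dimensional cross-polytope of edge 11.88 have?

Number of vertices = 2n = 368.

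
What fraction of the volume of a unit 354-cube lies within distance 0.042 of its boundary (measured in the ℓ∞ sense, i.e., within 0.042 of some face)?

The inner cube has side 1-2·0.042 = 0.916 and volume (0.916)^354 ≈ 3.243e-14, so the shell holds 1 - 3.243e-14 of the volume.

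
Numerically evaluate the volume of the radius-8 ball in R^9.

Volume = π^{9/2}·(8)^9/Γ(11/2) = 4294967296·π^4/945 ≈ 4.42718e+08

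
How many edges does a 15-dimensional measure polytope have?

Number of 1-faces = C(15,1)·2^(15-1) = 15·16384 = 245760.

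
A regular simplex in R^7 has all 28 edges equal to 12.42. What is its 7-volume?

For a regular n-simplex with edge a, V = (a^n / n!)·√((n+1)/2^n). With a=12.42, n=7: V ≈ 2261.31.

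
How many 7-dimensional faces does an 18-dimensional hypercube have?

Choose 7 of 18 axes to span the face (C(18,7) = 31824 ways), then fix each of the remaining 11 coordinates at one of its two extreme values (2^11 = 2048 ways): 31824·2048 = 65175552.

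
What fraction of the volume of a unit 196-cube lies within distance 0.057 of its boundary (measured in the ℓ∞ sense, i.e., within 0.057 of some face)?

Shell fraction = 1 - (1-0.114)^196 ≈ 1 - 4.977e-11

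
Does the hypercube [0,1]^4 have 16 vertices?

True. The 4-cube has 2^4 = 16 vertices.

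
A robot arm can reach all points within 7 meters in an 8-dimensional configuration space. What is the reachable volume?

V_8(7) = π^(8/2) · (7)^8 / Γ(8/2 + 1) = 5764801·π^4/24 ≈ 2.33977e+07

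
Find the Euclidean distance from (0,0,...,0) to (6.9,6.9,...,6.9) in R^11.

The space diagonal of an n-cube of side s is s√n. Here 6.9·√11 ≈ 22.8847.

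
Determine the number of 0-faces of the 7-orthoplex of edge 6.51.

f_0(7-orthoplex) = 2^1 · (7 choose 1) = 14.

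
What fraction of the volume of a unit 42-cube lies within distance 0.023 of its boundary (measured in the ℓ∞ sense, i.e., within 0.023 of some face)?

Shell fraction = 1 - (1-0.046)^42 ≈ 0.861633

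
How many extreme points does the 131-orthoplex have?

The 131-dimensional cross-polytope has 2n = 2·131 = 262 vertices.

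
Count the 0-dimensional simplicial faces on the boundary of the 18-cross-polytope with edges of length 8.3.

Each 0-face is the convex hull of 1 vertex, one chosen as ±e_i from each of 1 distinct axis: 2^1·C(18,1) = 36.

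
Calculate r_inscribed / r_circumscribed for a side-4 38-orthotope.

r_in = 4/2 (half the side); r_out = 4√38/2 (half the diagonal). Ratio = 1/√38 ≈ 0.162221.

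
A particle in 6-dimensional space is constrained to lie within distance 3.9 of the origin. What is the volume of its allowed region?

V_6(3.9) = π^(6/2) · (3.9)^6 / Γ(6/2 + 1) ≈ 18183.9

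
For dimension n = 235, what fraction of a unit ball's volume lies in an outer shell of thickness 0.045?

1 - (1-0.045)^235 ≈ 0.99998 ≈ 99.998001%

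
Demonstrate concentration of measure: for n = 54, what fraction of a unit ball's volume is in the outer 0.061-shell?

1 - (1-0.061)^54 ≈ 0.966585 ≈ 96.66%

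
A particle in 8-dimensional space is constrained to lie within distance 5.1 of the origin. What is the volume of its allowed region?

The n-ball volume is π^(n/2)·r^n/Γ(n/2+1). With n=8, r=5.1: V ≈ 1.85759e+06.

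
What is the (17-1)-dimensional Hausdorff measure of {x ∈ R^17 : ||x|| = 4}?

S = n·V_n(r)/r = 17·V_17(4)/4 (volume-to-surface relation), giving 2199023255552·π^8/2027025 ≈ 1.02937e+10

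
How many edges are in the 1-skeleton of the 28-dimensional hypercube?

Number of 1-faces = C(28,1)·2^(28-1) = 28·134217728 = 3758096384.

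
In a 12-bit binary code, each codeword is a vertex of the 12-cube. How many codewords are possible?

Each vertex is a binary string of length 12, so there are 2^12 = 4096.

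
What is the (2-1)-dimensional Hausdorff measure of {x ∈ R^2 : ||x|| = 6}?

The surface area of an n-ball is 2π^(n/2) r^(n-1) / Γ(n/2). For n=2, r=6: 2πr = 2π·6 ≈ 37.6991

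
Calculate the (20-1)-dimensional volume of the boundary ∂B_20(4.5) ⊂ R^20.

S = n·V_n(r)/r = 20·V_20(4.5)/4.5 (volume-to-surface relation), giving 16677181699666569·π^10/1174405120 ≈ 1.32985e+12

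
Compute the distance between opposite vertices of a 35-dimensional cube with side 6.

The space diagonal of an n-cube of side s is s√n. Here 6·√35 ≈ 35.4965.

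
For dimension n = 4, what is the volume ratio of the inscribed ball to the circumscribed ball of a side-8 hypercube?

V_in / V_out = (r_in/r_out)^4 = (1/√4)^4 = 4^(-4/2) ≈ 0.0625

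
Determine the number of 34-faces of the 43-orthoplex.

An n-cross-polytope has 2^(k+1)·C(n,k+1) k-faces. Here 2^35·C(43,35) = 34359738368·145008513 = 4982454567812726784.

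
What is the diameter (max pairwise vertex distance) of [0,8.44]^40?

Diagonal = √40 · 8.44 ≈ 53.3792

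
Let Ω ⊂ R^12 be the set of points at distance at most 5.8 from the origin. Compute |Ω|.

Volume = π^{12/2}·(5.8)^12/Γ(7) ≈ 1.9351e+09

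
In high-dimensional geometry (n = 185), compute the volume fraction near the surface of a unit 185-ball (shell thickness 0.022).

1 - (1-0.022)^185 ≈ 0.983681 ≈ 98.37%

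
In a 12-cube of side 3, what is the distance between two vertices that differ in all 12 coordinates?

||(3,3,...,3)|| = √(12)·3 ≈ 10.3923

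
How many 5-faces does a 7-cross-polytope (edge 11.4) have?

Number of 5-faces = 2^(5+1) · C(7,5+1) = 64 · 7 = 448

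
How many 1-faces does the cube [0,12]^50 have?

An n-cube has n·2^(n-1) edges. With n = 50: 50·562949953421312 = 28147497671065600.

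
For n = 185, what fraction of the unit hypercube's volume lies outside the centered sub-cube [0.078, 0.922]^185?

Shell fraction = 1 - (1-0.156)^185 ≈ 1 - 2.362e-14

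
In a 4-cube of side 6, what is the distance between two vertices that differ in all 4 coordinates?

The space diagonal of an n-cube of side s is s√n. Here 6·√4 = 12.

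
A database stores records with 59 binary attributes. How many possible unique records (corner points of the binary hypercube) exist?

An n-cube has 2^n vertices; for n = 59 that is 2^59 = 576460752303423488.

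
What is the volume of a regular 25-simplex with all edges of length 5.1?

Volume = 5.1^25 · √(26/2^25) / 25! ≈ 2.77473e-11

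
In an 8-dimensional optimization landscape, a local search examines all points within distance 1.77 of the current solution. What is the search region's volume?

The n-ball volume is π^(n/2)·r^n/Γ(n/2+1). With n=8, r=1.77: V ≈ 390.998.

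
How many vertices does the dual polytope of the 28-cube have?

An n-cross-polytope has 2n vertices; here n = 28, giving 56.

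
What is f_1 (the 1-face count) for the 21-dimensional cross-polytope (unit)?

f_1(21-orthoplex) = 2^2 · (21 choose 2) = 840.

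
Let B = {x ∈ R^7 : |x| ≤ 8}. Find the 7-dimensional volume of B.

The n-ball volume is π^(n/2)·r^n/Γ(n/2+1). With n=7, r=8: V = 33554432·π^3/105 ≈ 9.90855e+06.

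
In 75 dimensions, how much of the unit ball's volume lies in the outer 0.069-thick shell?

1 - (1-0.069)^75 ≈ 0.995309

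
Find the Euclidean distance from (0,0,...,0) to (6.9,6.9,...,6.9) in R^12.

Diagonal = √12 · 6.9 ≈ 23.9023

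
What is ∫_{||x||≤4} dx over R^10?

The n-ball volume is π^(n/2)·r^n/Γ(n/2+1). With n=10, r=4: V = 131072·π^5/15 ≈ 2.67404e+06.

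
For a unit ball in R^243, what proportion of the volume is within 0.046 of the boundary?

V(inner)/V(outer) = ((1-0.046)/1)^243 ≈ 1.072e-05, so the shell fraction is 0.999989.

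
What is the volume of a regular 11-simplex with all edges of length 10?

Volume = 10^11 · √(12/2^11) / 11! ≈ 191.765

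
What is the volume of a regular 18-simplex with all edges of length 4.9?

For a regular n-simplex with edge a, V = (a^n / n!)·√((n+1)/2^n). With a=4.9, n=18: V ≈ 3.52611e-06.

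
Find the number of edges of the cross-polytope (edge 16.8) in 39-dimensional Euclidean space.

Each 1-face is the convex hull of 2 vertices, one chosen as ±e_i from each of 2 distinct axes: 2^2·C(39,2) = 2964.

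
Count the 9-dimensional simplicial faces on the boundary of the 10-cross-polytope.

f_9(10-orthoplex) = 2^10 · (10 choose 10) = 1024.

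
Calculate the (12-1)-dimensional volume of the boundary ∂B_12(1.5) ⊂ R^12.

|∂B_12(1.5)| = 59049·π^6/40960 ≈ 1385.96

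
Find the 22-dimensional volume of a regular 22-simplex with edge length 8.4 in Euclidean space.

For a regular n-simplex with edge a, V = (a^n / n!)·√((n+1)/2^n). With a=8.4, n=22: V ≈ 0.000449688.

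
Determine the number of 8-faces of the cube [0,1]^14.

f_8(14-cube) = (14 choose 8) · 2^6 = 192192.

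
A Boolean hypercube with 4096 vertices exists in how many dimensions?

Since 2^n = 4096, we have n = 12.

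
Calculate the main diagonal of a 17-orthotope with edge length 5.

Diagonal = √17 · 5 ≈ 20.6155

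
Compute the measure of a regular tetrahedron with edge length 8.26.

Volume = (√2/12) · 8.26³ = 66.4162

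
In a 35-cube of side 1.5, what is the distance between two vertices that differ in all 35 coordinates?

||(1.5,1.5,...,1.5)|| = √(35)·1.5 ≈ 8.87412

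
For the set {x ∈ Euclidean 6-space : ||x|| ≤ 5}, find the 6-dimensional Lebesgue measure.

V_6(5) = π^(6/2) · (5)^6 / Γ(6/2 + 1) = 15625·π^3/6 ≈ 80745.5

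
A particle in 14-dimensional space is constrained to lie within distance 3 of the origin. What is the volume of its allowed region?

Volume = π^{14/2}·(3)^14/Γ(8) = 531441·π^7/560 ≈ 2.86626e+06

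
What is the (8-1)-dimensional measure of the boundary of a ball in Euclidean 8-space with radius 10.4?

|∂B_8(10.4)| ≈ 4.27279e+08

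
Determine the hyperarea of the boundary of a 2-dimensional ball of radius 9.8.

S_2(9.8) = 2·π^(2/2)·(9.8)^1 / Γ(2/2) = 2πr = 2π·9.8 ≈ 61.5752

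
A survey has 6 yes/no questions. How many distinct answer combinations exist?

The 6-cube has 2^6 = 64 vertices.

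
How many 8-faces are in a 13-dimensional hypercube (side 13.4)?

Number of 8-faces = C(13,8) · 2^(13-8) = 1287 · 32 = 41184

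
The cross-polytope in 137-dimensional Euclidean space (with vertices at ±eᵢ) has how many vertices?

The vertices are ±e_1, ..., ±e_137, so there are 2·137 = 274.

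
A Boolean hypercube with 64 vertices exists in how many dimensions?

The n-cube has 2^n vertices, and 64 = 2^6, so n = 6.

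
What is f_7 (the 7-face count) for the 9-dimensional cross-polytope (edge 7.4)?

Number of 7-faces = 2^(7+1) · C(9,7+1) = 256 · 9 = 2304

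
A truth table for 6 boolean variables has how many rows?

The 6-cube has 2^6 = 64 vertices.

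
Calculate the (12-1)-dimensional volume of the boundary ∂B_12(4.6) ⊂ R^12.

|∂B_12(4.6)| ≈ 3.12669e+08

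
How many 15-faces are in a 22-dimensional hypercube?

f_15(22-cube) = (22 choose 15) · 2^7 = 21829632.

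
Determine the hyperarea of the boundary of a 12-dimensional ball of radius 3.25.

|∂B_12(3.25)| ≈ 6.84644e+06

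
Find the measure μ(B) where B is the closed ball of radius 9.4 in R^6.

The n-ball volume is π^(n/2)·r^n/Γ(n/2+1). With n=6, r=9.4: V ≈ 3.56505e+06.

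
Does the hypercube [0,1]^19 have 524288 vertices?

True. The 19-cube has 2^19 = 524288 vertices.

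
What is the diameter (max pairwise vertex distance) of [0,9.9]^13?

d = √(9.9² + 9.9² + ... + 9.9²) [13 terms] = √(13·9.9²) = 9.9√13 ≈ 35.695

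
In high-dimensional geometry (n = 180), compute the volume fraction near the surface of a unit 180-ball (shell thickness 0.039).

1 - (1-0.039)^180 ≈ 0.999223 ≈ 99.92%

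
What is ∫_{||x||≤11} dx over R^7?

Volume = π^{7/2}·(11)^7/Γ(9/2) = 311794736·π^3/105 ≈ 9.20723e+07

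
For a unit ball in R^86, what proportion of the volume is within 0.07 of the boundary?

Shell fraction = 1 - (1-0.07)^86 ≈ 0.998052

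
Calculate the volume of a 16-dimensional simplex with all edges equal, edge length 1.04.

Volume = 1.04^16 · √(17/2^16) / 16! ≈ 1.44178e-15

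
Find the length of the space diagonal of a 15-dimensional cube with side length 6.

Diagonal = √15 · 6 ≈ 23.2379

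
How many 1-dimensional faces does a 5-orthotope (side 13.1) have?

An n-cube has C(n,k)·2^(n-k) k-faces. Here C(5,1)·2^4 = 5·16 = 80.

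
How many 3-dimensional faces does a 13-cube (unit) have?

Choose 3 of 13 axes to span the face (C(13,3) = 286 ways), then fix each of the remaining 10 coordinates at one of its two extreme values (2^10 = 1024 ways): 286·1024 = 292864.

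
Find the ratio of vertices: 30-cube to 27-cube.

The 30-cube has 2^30 = 1073741824 vertices. The 27-cube has 2^27 = 134217728 vertices. Ratio: 1073741824/134217728 = 8.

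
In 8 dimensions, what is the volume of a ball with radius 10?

The n-ball volume is π^(n/2)·r^n/Γ(n/2+1). With n=8, r=10: V = 12500000·π^4/3 ≈ 4.05871e+08.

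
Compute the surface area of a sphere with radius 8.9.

|∂B_3(8.9)| = 4πr² = 4π·(8.9)² ≈ 995.382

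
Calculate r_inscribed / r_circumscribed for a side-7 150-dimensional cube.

For an n-cube of any side s, the inradius is s/2 and the circumradius is s√n/2, so the ratio is 1/√150 ≈ 0.0816497.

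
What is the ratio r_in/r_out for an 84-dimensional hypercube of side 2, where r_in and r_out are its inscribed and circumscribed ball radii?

Ratio = (s/2)/(s√84/2) = 84^(-1/2) ≈ 0.109109.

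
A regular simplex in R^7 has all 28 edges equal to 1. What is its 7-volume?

Volume = 1^7 · √(8/2^7) / 7! ≈ 4.96032e-05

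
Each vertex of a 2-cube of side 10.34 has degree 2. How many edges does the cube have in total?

Number of 1-faces = C(2,1)·2^(2-1) = 2·2 = 4.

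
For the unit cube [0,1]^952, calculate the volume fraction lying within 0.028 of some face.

The inner cube has side 1-2·0.028 = 0.944 and volume (0.944)^952 ≈ 1.491e-24, so the shell holds 1 - 1.491e-24 of the volume.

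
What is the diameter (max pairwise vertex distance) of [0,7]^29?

||(7,7,...,7)|| = √(29)·7 ≈ 37.6962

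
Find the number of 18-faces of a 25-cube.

f_18(25-cube) = (25 choose 18) · 2^7 = 61529600.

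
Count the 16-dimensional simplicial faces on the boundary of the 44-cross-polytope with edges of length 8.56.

Each 16-face is the convex hull of 17 vertices, one chosen as ±e_i from each of 17 distinct axes: 2^17·C(44,17) = 89961765008310272.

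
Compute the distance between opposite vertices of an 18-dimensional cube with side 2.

d = √(2² + 2² + ... + 2²) [18 terms] = √(18·2²) = 2√18 ≈ 8.48528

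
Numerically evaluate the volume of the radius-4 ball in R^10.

V = 131072·π^5/15 ≈ 2.67404e+06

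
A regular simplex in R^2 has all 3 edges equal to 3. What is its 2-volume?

Area = (√3/4) · 3² = 3.89711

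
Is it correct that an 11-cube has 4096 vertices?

False. The 11-cube has 2^11 = 2048 vertices.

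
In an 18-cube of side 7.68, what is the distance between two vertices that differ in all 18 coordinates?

d = √(7.68² + 7.68² + ... + 7.68²) [18 terms] = √(18·7.68²) = 7.68√18 ≈ 32.5835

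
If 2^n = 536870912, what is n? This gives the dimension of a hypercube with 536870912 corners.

Since 2^n = 536870912, we have n = 29.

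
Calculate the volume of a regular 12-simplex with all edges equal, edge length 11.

V = (11^12 / 12!) · √((12+1) / 2^12) ≈ 369.119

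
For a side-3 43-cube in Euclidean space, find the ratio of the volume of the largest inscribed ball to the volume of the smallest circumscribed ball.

Volume scales as r^n, and r_in/r_out = 1/√43, giving (1/√43)^43 ≈ 7.59326e-36.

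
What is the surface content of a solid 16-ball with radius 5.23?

|∂B_16(5.23)| ≈ 2.25592e+11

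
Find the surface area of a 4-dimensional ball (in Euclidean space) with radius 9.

S = n·V_n(r)/r = 4·V_4(9)/9 (volume-to-surface relation), giving 1458·π^2 ≈ 14389.9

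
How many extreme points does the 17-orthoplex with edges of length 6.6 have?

An n-cross-polytope has 2n vertices; here n = 17, giving 34.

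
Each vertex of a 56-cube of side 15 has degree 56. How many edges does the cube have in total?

Number of 1-faces = C(56,1)·2^(56-1) = 56·36028797018963968 = 2017612633061982208.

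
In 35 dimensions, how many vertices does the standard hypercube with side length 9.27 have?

An n-cube has 2^n vertices; for n = 35 that is 2^35 = 34359738368.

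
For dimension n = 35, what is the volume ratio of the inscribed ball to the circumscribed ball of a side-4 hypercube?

The radii are 4/2 and 4√35/2, so the volume ratio is (1/√35)^35 = 35^{-35/2} ≈ 9.52378e-28.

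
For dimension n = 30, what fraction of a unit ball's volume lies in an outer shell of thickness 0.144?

1 - (1-0.144)^30 ≈ 0.990576 ≈ 99.06%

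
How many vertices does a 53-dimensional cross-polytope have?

An n-cross-polytope has 2n vertices; here n = 53, giving 106.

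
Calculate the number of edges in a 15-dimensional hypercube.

Number of 1-faces = C(15,1)·2^(15-1) = 15·16384 = 245760.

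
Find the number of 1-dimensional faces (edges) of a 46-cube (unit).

The 46-cube has n·2^(n-1) = 46·2^45 = 46·35184372088832 = 1618481116086272 edges.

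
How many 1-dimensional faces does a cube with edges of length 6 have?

An n-cube has C(n,k)·2^(n-k) k-faces. Here C(3,1)·2^2 = 3·4 = 12.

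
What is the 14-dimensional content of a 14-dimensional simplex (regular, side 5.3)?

For a regular n-simplex with edge a, V = (a^n / n!)·√((n+1)/2^n). With a=5.3, n=14: V ≈ 0.00478949.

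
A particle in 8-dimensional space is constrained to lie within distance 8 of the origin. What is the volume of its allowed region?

V_8(8) = π^(8/2) · (8)^8 / Γ(8/2 + 1) = 2097152·π^4/3 ≈ 6.80939e+07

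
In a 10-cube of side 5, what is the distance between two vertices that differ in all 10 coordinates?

d = √(5² + 5² + ... + 5²) [10 terms] = √(10·5²) = 5√10 ≈ 15.8114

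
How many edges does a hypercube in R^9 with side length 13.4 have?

Each of the 2^9 = 512 vertices has degree 9; total edges = 9·2^9/2 = 2304.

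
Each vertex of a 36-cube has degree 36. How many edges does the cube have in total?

Number of 1-faces = C(36,1)·2^(36-1) = 36·34359738368 = 1236950581248.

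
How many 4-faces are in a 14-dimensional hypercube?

An n-cube has C(n,k)·2^(n-k) k-faces. Here C(14,4)·2^10 = 1001·1024 = 1025024.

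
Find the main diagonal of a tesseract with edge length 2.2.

d = √(2.2² + 2.2² + ... + 2.2²) [4 terms] = √(4·2.2²) = 2.2√4 = 4.4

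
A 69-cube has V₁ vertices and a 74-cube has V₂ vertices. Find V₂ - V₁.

V₁ = 2^69 = 590295810358705651712. V₂ = 2^74 = 18889465931478580854784. V₂ - V₁ = 18299170121119875203072.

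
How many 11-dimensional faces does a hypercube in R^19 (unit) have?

Number of 11-faces = C(19,11) · 2^(19-11) = 75582 · 256 = 19348992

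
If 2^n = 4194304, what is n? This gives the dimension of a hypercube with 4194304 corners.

2^n = 4194304 ⇒ n = log_2(4194304) = 22.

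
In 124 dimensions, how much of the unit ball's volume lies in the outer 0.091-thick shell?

V(inner)/V(outer) = ((1-0.091)/1)^124 ≈ 7.276e-06, so the shell fraction is 0.999993.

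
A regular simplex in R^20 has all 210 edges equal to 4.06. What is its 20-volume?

Volume = 4.06^20 · √(21/2^20) / 20! ≈ 2.72399e-09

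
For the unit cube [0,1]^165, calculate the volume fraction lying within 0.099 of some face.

1 - (1 - 2·0.099)^165 = 1 - 0.802^165 ≈ 1 - 1.544e-16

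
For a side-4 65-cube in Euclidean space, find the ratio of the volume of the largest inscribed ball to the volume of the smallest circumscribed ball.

V_in/V_out = n^(-n/2) = 65^(-65/2) ≈ 1.20314e-59.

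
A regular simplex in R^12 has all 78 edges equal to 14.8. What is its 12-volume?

V = (14.8^12 / 12!) · √((12+1) / 2^12) ≈ 12989.6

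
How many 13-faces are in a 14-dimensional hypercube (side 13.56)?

Choose 13 of 14 axes to span the face (C(14,13) = 14 ways), then fix each of the remaining 1 coordinate at one of its two extreme values (2^1 = 2 ways): 14·2 = 28.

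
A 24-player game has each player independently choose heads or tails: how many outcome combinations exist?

Each vertex is a binary string of length 24, so there are 2^24 = 16777216.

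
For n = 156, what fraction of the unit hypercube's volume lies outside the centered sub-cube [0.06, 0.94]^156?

The inner cube has side 1-2·0.06 = 0.88 and volume (0.88)^156 ≈ 2.184e-09, so the shell holds 0.9999999978 of the volume.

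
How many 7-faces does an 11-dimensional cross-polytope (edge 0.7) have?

f_7(11-orthoplex) = 2^8 · (11 choose 8) = 42240.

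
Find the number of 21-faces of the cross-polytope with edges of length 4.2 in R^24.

f_21(24-orthoplex) = 2^22 · (24 choose 22) = 1157627904.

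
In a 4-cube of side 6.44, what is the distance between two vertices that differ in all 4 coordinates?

d = √(6.44² + 6.44² + ... + 6.44²) [4 terms] = √(4·6.44²) = 6.44√4 = 12.88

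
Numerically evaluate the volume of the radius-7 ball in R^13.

V_13(7) = π^(13/2) · (7)^13 / Γ(13/2 + 1) = 1771684761728·π^6/19305 ≈ 8.82299e+10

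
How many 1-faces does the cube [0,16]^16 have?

The 16-cube has n·2^(n-1) = 16·2^15 = 16·32768 = 524288 edges.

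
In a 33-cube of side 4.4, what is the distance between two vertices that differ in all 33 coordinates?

The space diagonal of an n-cube of side s is s√n. Here 4.4·√33 ≈ 25.2761.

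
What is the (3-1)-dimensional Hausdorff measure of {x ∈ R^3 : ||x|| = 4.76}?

S_3(4.76) = 2·π^(3/2)·(4.76)^2 / Γ(3/2) = 4πr² = 4π·(4.76)² ≈ 284.724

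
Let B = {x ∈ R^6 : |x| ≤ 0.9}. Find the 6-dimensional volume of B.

V_6(0.9) = π^(6/2) · (0.9)^6 / Γ(6/2 + 1) ≈ 2.74633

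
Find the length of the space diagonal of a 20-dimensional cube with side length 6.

Diagonal = √20 · 6 ≈ 26.8328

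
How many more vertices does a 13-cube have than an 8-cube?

The 13-cube has 2^13 = 8192 vertices. The 8-cube has 2^8 = 256 vertices. Difference: 8192 - 256 = 7936.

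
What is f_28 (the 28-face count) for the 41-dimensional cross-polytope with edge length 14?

f_28(41-orthoplex) = 2^29 · (41 choose 29) = 4240558070473687040.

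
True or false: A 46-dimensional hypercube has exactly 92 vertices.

False. The 46-cube has 2^46 = 70368744177664 vertices.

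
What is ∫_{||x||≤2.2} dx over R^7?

Volume = π^{7/2}·(2.2)^7/Γ(9/2) ≈ 1178.53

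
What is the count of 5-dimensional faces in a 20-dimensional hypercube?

Number of 5-faces = C(20,5) · 2^(20-5) = 15504 · 32768 = 508035072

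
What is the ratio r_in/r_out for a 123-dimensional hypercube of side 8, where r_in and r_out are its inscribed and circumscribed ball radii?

For an n-cube of any side s, the inradius is s/2 and the circumradius is s√n/2, so the ratio is 1/√123 ≈ 0.090167.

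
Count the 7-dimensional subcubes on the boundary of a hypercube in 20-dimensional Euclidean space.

Number of 7-faces = C(20,7) · 2^(20-7) = 77520 · 8192 = 635043840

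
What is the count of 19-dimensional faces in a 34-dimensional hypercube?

An n-cube has C(n,k)·2^(n-k) k-faces. Here C(34,19)·2^15 = 1855967520·32768 = 60816343695360.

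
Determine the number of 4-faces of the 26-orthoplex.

An n-cross-polytope has 2^(k+1)·C(n,k+1) k-faces. Here 2^5·C(26,5) = 32·65780 = 2104960.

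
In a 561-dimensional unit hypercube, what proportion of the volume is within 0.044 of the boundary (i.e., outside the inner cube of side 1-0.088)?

The inner cube has side 1-2·0.044 = 0.912 and volume (0.912)^561 ≈ 3.607e-23, so the shell holds 1 - 3.607e-23 of the volume.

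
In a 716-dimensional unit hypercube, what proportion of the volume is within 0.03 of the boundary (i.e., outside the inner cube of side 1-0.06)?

The inner cube has side 1-2·0.03 = 0.94 and volume (0.94)^716 ≈ 5.748e-20, so the shell holds 1 - 5.748e-20 of the volume.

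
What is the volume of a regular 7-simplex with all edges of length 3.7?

For a regular n-simplex with edge a, V = (a^n / n!)·√((n+1)/2^n). With a=3.7, n=7: V ≈ 0.470892.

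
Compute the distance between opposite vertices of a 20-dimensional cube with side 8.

||(8,8,...,8)|| = √(20)·8 ≈ 35.7771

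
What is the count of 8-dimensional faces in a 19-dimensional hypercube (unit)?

Choose 8 of 19 axes to span the face (C(19,8) = 75582 ways), then fix each of the remaining 11 coordinates at one of its two extreme values (2^11 = 2048 ways): 75582·2048 = 154791936.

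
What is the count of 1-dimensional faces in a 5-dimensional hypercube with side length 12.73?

Choose 1 of 5 axes to span the face (C(5,1) = 5 ways), then fix each of the remaining 4 coordinates at one of its two extreme values (2^4 = 16 ways): 5·16 = 80.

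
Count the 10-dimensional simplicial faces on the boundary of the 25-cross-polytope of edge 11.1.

f_10(25-orthoplex) = 2^11 · (25 choose 11) = 9128755200.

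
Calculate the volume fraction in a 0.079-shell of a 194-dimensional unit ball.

V(inner)/V(outer) = ((1-0.079)/1)^194 ≈ 1.165e-07, so the shell fraction is 0.9999998835.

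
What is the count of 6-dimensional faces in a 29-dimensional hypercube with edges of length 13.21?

f_6(29-cube) = (29 choose 6) · 2^23 = 3984756572160.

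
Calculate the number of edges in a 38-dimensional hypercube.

Each of the 2^38 = 274877906944 vertices has degree 38; total edges = 38·2^38/2 = 5222680231936.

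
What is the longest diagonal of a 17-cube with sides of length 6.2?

The space diagonal of an n-cube of side s is s√n. Here 6.2·√17 ≈ 25.5633.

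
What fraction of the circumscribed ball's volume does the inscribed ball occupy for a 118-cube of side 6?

V_in/V_out = n^(-n/2) = 118^(-118/2) ≈ 5.74066e-123.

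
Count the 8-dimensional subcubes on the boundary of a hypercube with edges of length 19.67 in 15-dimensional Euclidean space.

An n-cube has C(n,k)·2^(n-k) k-faces. Here C(15,8)·2^7 = 6435·128 = 823680.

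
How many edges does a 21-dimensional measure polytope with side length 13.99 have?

Each of the 2^21 = 2097152 vertices has degree 21; total edges = 21·2^21/2 = 22020096.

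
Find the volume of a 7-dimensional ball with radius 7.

The n-ball volume is π^(n/2)·r^n/Γ(n/2+1). With n=7, r=7: V = 1882384·π^3/15 ≈ 3.89105e+06.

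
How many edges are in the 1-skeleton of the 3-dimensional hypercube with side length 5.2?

Number of 1-faces = C(3,1)·2^(3-1) = 3·4 = 12.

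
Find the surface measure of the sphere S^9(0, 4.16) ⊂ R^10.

S_10(4.16) = 2·π^(10/2)·(4.16)^9 / Γ(10/2) ≈ 9.51498e+06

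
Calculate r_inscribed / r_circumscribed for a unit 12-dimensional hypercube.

r_in / r_out = (1/2) / (1√12/2) = 1/√12 ≈ 0.288675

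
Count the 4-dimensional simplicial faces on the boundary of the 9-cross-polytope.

Each 4-face is the convex hull of 5 vertices, one chosen as ±e_i from each of 5 distinct axes: 2^5·C(9,5) = 4032.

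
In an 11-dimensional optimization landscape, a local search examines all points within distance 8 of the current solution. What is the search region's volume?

V_11(8) = π^(11/2) · (8)^11 / Γ(11/2 + 1) = 549755813888·π^5/10395 ≈ 1.61843e+10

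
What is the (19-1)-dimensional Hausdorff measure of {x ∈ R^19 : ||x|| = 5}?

S_19(5) = 2·π^(19/2)·(5)^18 / Γ(19/2) = 156250000000000·π^9/1378377 ≈ 3.3791e+12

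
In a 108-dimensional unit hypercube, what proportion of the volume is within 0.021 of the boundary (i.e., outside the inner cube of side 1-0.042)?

The inner cube has side 1-2·0.021 = 0.958 and volume (0.958)^108 ≈ 0.009716, so the shell holds 0.990284 of the volume.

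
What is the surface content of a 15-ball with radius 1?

The surface area of an n-ball is 2π^(n/2) r^(n-1) / Γ(n/2). For n=15, r=1: 256·π^7/135135 ≈ 5.72165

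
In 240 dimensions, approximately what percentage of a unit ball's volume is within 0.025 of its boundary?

1 - (1-0.025)^240 ≈ 0.997703 ≈ 99.77%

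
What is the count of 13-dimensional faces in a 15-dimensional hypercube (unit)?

Number of 13-faces = C(15,13) · 2^(15-13) = 105 · 4 = 420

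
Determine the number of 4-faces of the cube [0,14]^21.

f_4(21-cube) = (21 choose 4) · 2^17 = 784465920.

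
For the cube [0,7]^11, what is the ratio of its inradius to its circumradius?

Ratio = (s/2)/(s√11/2) = 11^(-1/2) ≈ 0.301511.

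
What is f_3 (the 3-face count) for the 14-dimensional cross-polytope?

Each 3-face is the convex hull of 4 vertices, one chosen as ±e_i from each of 4 distinct axes: 2^4·C(14,4) = 16016.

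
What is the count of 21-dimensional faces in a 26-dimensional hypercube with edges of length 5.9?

Number of 21-faces = C(26,21) · 2^(26-21) = 65780 · 32 = 2104960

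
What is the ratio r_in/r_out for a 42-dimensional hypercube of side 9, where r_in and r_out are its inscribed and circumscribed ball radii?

Ratio = (s/2)/(s√42/2) = 42^(-1/2) ≈ 0.154303.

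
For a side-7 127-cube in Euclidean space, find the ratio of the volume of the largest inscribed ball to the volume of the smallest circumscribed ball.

V_in/V_out = n^(-n/2) = 127^(-127/2) ≈ 2.56132e-134.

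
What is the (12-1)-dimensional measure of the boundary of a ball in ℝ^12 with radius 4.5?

S = n·V_n(r)/r = 12·V_12(4.5)/4.5 (volume-to-surface relation), giving 10460353203·π^6/40960 ≈ 2.45519e+08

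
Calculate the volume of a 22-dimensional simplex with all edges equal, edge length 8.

V = (8^22 / 22!) · √((22+1) / 2^22) ≈ 0.000153726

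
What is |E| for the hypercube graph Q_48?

An n-cube has n·2^(n-1) edges. With n = 48: 48·140737488355328 = 6755399441055744.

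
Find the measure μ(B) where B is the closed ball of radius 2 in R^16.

Volume = π^{16/2}·(2)^16/Γ(9) = 512·π^8/315 ≈ 15422.6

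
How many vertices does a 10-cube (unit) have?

The 10-cube has 2^10 = 1024 vertices.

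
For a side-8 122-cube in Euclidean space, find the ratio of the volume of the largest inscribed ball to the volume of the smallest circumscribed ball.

V_in / V_out = (r_in/r_out)^122 = (1/√122)^122 = 122^(-122/2) ≈ 5.39573e-128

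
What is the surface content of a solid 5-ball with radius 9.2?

S = n·V_n(r)/r = 5·V_5(9.2)/9.2 (volume-to-surface relation), giving 188547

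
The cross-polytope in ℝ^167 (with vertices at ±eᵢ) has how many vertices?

The vertices are ±e_1, ..., ±e_167, so there are 2·167 = 334.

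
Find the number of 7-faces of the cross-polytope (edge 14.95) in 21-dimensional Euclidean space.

f_7(21-orthoplex) = 2^8 · (21 choose 8) = 52093440.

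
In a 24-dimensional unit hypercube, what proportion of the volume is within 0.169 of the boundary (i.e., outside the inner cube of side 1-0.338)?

The inner cube has side 1-2·0.169 = 0.662 and volume (0.662)^24 ≈ 5.019e-05, so the shell holds 0.99995 of the volume.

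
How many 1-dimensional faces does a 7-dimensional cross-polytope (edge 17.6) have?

Each 1-face is the convex hull of 2 vertices, one chosen as ±e_i from each of 2 distinct axes: 2^2·C(7,2) = 84.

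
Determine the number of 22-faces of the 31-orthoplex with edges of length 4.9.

Each 22-face is the convex hull of 23 vertices, one chosen as ±e_i from each of 23 distinct axes: 2^23·C(31,23) = 66175421644800.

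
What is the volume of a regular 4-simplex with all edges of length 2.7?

V = (2.7^4 / 4!) · √((4+1) / 2^4) ≈ 1.23785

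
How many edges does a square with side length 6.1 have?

Each of the 2^2 = 4 vertices has degree 2; total edges = 2·2^2/2 = 4.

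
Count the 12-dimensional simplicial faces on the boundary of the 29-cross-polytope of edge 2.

Each 12-face is the convex hull of 13 vertices, one chosen as ±e_i from each of 13 distinct axes: 2^13·C(29,13) = 555941191680.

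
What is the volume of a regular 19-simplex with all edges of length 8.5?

For a regular n-simplex with edge a, V = (a^n / n!)·√((n+1)/2^n). With a=8.5, n=19: V ≈ 0.0231523.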